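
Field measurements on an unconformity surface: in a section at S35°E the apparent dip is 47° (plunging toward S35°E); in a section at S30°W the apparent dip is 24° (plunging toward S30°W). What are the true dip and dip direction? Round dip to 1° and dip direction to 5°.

true dip 47°, dip direction 145°

The two traces are lines in the plane: v₁ = (sin 145°·cos 47°, cos 145°·cos 47°, −sin 47°), v₂ = (sin 210°·cos 24°, cos 210°·cos 24°, −sin 24°).
The plane normal is n = v₁ × v₂ ∝ (0.351, -0.493, 0.565).
tan δ = √(n_x²+n_y²)/n_z = 0.606/0.565, so δ = 47.0°.
The horizontal component of n points toward azimuth atan2(n_x, n_y) = 145°, the dip direction.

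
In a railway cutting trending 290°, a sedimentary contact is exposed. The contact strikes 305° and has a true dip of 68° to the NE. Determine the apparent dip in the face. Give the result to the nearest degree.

33°

Angle between strike (305°) and section (290°): β = 15°.
tan α = tan 68° × sin 15° = 2.4751 × 0.2588 = 0.6406
apparent dip = arctan 0.6406 = 32.64°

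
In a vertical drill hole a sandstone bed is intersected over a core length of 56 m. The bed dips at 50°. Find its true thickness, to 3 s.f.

True thickness t = h · cos(dip) = 56 × cos 50°
t = 56 × 0.6428 = 35.996 m

36.0 m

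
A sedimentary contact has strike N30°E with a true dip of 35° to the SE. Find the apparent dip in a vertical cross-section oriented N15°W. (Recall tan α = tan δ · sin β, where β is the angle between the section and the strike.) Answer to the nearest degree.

The strike is N30°E and the section trends N15°W; the acute angle between them is β = 45°.
tan(apparent dip) = tan 35° · sin 45° = 0.4951
α = arctan(0.4951) = 26.34°

26°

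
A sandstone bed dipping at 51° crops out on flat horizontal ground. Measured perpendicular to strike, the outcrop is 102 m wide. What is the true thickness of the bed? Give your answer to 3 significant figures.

79.3 m

True thickness t = w · sin(dip) = 102 × sin 51°
t = 102 × 0.7771 = 79.269 m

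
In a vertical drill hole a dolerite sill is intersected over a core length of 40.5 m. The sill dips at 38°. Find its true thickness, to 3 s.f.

31.9 m

True thickness t = h · cos(dip) = 40.5 × cos 38°
t = 40.5 × 0.7880 = 31.914 m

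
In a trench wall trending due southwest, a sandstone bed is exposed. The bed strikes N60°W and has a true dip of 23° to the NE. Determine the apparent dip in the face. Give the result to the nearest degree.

The section lies 75° from the strike.
tan α = tan 23° × sin 75° = 0.4245 × 0.9659 = 0.4100
α = arctan(0.4100) = 22.29°

22°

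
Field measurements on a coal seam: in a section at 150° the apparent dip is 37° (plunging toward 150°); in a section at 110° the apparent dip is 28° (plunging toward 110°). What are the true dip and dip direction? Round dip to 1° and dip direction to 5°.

true dip 37°, dip direction 155°

Each apparent-dip line lies in the plane. As unit vectors (x east, y north, z up), v₁ plunges 37°→150° and v₂ plunges 28°→110°.
Cross product v₁ × v₂ gives the pole to the plane: n ∝ (0.143, -0.312, 0.453).
Dip δ = arctan(|n_h|/n_z) = arctan(0.343/0.453) = 37.1°.
Dip direction = atan2(0.143, -0.312) = 155° (azimuth of n's horizontal projection).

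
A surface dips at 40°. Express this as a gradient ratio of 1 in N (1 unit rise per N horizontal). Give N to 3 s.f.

1 : N means tan θ = 1/N, so N = 1/tan 40° = 1/0.8391

1 in 1.19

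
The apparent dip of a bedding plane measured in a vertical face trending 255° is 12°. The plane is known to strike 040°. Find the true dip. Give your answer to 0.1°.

20.3°

The section is 35° from the strike.
tan δ = tan α / sin β = tan 12° / sin 35° = 0.2126 / 0.5736 = 0.3706
true dip = arctan 0.3706 = 20.33°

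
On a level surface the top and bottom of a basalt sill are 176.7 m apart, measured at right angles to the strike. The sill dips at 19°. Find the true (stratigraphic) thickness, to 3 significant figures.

True thickness t = w · sin(dip) = 176.7 × sin 19°
t = 176.7 × 0.3256 = 57.528 m

57.5 m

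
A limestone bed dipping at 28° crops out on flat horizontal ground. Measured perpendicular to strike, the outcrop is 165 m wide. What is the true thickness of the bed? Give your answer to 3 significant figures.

True thickness t = w · sin(dip) = 165 × sin 28°
t = 165 × 0.4695 = 77.463 m

77.5 m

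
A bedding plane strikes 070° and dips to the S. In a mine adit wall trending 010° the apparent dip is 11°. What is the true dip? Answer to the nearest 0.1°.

β = acute angle between strike 070° and section 010° = 60°.
tan(true dip) = tan 11° / sin 60° = 0.2245
δ = arctan(0.2245) = 12.65°

12.7°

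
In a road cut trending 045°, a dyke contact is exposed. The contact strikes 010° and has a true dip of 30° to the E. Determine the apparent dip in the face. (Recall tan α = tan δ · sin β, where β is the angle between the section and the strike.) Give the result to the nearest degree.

Angle between strike (010°) and section (045°): β = 35°.
tan α = tan 30° × sin 35° = 0.5774 × 0.5736 = 0.3312
α = arctan(0.3312) = 18.32°

18°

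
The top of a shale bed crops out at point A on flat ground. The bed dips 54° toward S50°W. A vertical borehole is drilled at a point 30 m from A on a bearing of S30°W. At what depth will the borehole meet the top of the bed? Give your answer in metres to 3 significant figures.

The hole lies 20° from the dip direction, so the down-dip offset is 30 × cos 20° = 28.19 m.
Depth = down-dip offset × tan(dip) = 28.19 × tan 54° = 28.19 × 1.3764
Depth = 38.80 m

38.8 m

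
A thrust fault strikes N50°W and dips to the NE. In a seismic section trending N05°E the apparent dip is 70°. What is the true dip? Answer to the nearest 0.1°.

The section is 55° from the strike.
tan δ = tan α / sin β = tan 70° / sin 55° = 2.7475 / 0.8192 = 3.3541
δ = arctan(3.3541) = 73.40°

73.4°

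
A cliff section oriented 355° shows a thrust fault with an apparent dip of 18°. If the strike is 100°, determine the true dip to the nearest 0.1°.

18.6°

β = acute angle between strike 100° and section 355° = 75°.
tan δ = tan α / sin β = tan 18° / sin 75° = 0.3249 / 0.9659 = 0.3364
δ = arctan(0.3364) = 18.59°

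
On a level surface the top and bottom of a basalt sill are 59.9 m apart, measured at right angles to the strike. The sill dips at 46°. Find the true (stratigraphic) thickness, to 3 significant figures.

43.1 m

True thickness t = w · sin(dip) = 59.9 × sin 46°
t = 59.9 × 0.7193 = 43.088 m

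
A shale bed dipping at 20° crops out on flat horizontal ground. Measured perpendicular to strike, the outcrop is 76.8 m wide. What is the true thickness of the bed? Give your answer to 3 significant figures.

True thickness t = w · sin(dip) = 76.8 × sin 20°
t = 76.8 × 0.3420 = 26.267 m

26.3 m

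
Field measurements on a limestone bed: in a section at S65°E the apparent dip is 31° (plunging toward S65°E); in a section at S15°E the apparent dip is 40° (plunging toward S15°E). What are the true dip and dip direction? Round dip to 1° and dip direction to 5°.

Each apparent-dip line lies in the plane. As unit vectors (x east, y north, z up), v₁ plunges 31°→S65°E and v₂ plunges 40°→S15°E.
n = v₁ × v₂ = (0.148, -0.397, 0.503) (taken with n_z > 0).
tan δ = √(n_x²+n_y²)/n_z = 0.424/0.503, so δ = 40.1°.
Dip direction = azimuth of (n_x, n_y) = atan2(0.148, -0.397) = 160°.

true dip 40°, dip direction 160°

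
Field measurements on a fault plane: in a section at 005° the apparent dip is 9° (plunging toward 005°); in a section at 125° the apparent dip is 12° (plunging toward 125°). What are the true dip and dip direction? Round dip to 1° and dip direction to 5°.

true dip 20°, dip direction 070°

The two traces are lines in the plane: v₁ = (sin 5°·cos 9°, cos 5°·cos 9°, −sin 9°), v₂ = (sin 125°·cos 12°, cos 125°·cos 12°, −sin 12°).
The plane normal is n = v₁ × v₂ ∝ (0.292, 0.107, 0.837).
True dip = arccos(n_z / |n|) = arccos(0.9372) = 20.4°.
The horizontal component of n points toward azimuth atan2(n_x, n_y) = 70°, the dip direction.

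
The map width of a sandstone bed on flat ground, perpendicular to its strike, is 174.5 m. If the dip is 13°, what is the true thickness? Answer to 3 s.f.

39.3 m

True thickness t = w · sin(dip) = 174.5 × sin 13°
t = 174.5 × 0.2250 = 39.254 m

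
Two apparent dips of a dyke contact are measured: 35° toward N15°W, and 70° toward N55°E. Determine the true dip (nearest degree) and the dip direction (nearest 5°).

true dip 70°, dip direction 060°

Each apparent-dip line lies in the plane. As unit vectors (x east, y north, z up), v₁ plunges 35°→N15°W and v₂ plunges 70°→N55°E.
n = v₁ × v₂ = (0.631, 0.360, 0.263) (taken with n_z > 0).
Dip δ = arctan(|n_h|/n_z) = arctan(0.726/0.263) = 70.1°.
The horizontal component of n points toward azimuth atan2(n_x, n_y) = 60°, the dip direction.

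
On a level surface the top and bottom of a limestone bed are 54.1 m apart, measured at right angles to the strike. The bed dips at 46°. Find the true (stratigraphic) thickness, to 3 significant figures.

38.9 m

True thickness t = w · sin(dip) = 54.1 × sin 46°
t = 54.1 × 0.7193 = 38.916 m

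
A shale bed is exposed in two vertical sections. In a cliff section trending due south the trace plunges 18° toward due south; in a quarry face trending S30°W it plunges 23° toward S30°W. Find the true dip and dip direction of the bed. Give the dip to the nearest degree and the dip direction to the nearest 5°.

Represent each trace as a vector plunging at its apparent dip toward its trend (east-north-up frame): v₁ = (0.000, -0.951, -0.309), v₂ = (-0.460, -0.797, -0.391).
The plane normal is n = v₁ × v₂ ∝ (-0.125, -0.142, 0.438).
tan δ = √(n_x²+n_y²)/n_z = 0.190/0.438, so δ = 23.4°.
The horizontal component of n points toward azimuth atan2(n_x, n_y) = 221°, the dip direction.

true dip 23°, dip direction 220°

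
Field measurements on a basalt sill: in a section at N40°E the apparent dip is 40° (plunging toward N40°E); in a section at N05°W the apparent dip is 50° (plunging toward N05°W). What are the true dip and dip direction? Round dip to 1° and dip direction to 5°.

Represent each trace as a vector plunging at its apparent dip toward its trend (east-north-up frame): v₁ = (0.492, 0.587, -0.643), v₂ = (-0.056, 0.640, -0.766).
The plane normal is n = v₁ × v₂ ∝ (-0.038, 0.413, 0.348).
True dip = arccos(n_z / |n|) = arccos(0.6428) = 50.0°.
Dip direction = azimuth of (n_x, n_y) = atan2(-0.038, 0.413) = 355°.

true dip 50°, dip direction 355°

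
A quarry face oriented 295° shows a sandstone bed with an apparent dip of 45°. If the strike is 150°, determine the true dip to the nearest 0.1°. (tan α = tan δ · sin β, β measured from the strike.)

60.2°

The section is 35° from the strike.
tan(true dip) = tan 45° / sin 35° = 1.7434
δ = arctan(1.7434) = 60.16°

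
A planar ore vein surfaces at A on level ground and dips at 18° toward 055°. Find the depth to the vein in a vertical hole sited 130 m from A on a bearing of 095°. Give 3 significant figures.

The hole lies 40° from the dip direction, so the down-dip offset is 130 × cos 40° = 99.59 m.
Depth = down-dip offset × tan(dip) = 99.59 × tan 18° = 99.59 × 0.3249
Depth = 32.36 m

32.4 m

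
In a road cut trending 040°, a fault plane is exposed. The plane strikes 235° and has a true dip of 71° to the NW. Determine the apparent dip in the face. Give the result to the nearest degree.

Angle between strike (235°) and section (040°): β = 15°.
tan(apparent dip) = tan 71° · sin 15° = 0.7517
apparent dip = arctan 0.7517 = 36.93°

37°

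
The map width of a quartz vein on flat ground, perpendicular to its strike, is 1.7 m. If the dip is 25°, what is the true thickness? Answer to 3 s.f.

0.718 m

True thickness t = w · sin(dip) = 1.7 × sin 25°
t = 1.7 × 0.4226 = 0.718 m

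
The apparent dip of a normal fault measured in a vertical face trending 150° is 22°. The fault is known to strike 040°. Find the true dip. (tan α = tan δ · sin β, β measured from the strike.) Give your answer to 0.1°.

β = acute angle between strike 040° and section 150° = 70°.
tan(true dip) = tan 22° / sin 70° = 0.4300
δ = arctan(0.4300) = 23.27°

23.3°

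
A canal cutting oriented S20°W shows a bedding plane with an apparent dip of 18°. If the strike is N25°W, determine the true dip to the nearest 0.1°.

β = acute angle between strike N25°W and section S20°W = 45°.
tan δ = tan α / sin β = tan 18° / sin 45° = 0.3249 / 0.7071 = 0.4595
δ = arctan(0.4595) = 24.68°

24.7°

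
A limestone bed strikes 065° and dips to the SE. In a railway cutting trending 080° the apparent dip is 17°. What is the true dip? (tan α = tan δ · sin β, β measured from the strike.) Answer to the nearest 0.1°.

β = acute angle between strike 065° and section 080° = 15°.
tan(true dip) = tan 17° / sin 15° = 1.1813
δ = arctan(1.1813) = 49.75°

49.8°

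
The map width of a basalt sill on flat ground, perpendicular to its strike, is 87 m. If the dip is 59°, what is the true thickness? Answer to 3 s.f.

74.6 m

True thickness t = w · sin(dip) = 87 × sin 59°
t = 87 × 0.8572 = 74.574 m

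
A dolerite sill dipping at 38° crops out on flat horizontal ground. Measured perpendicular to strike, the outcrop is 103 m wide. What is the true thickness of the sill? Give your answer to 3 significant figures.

True thickness t = w · sin(dip) = 103 × sin 38°
t = 103 × 0.6157 = 63.413 m

63.4 m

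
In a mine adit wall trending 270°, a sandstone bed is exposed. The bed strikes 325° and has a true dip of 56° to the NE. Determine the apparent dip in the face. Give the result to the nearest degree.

51°

Angle between strike (325°) and section (270°): β = 55°.
tan(apparent dip) = tan 56° · sin 55° = 1.2144
α = arctan(1.2144) = 50.53°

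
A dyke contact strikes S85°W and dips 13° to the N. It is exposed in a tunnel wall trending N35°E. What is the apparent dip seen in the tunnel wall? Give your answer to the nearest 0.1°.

The strike is S85°W and the section trends N35°E; the acute angle between them is β = 50°.
tan α = tan 13° × sin 50° = 0.2309 × 0.7660 = 0.1769
α = arctan(0.1769) = 10.03°

10.0°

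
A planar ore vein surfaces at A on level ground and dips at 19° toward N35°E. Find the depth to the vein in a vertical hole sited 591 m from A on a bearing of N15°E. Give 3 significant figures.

The hole lies 20° from the dip direction, so the down-dip offset is 591 × cos 20° = 555.36 m.
Depth = down-dip offset × tan(dip) = 555.36 × tan 19° = 555.36 × 0.3443
Depth = 191.23 m

191 m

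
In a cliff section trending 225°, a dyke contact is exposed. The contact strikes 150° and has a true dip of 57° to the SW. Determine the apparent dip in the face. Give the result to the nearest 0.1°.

56.1°

The section lies 75° from the strike.
tan(apparent dip) = tan 57° · sin 75° = 1.4874
apparent dip = arctan 1.4874 = 56.09°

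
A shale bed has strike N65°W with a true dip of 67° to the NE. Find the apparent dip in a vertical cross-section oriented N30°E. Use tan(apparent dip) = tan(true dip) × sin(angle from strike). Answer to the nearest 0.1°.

66.9°

The strike is N65°W and the section trends N30°E; the acute angle between them is β = 85°.
tan α = tan 67° × sin 85° = 2.3559 × 0.9962 = 2.3469
α = arctan(2.3469) = 66.92°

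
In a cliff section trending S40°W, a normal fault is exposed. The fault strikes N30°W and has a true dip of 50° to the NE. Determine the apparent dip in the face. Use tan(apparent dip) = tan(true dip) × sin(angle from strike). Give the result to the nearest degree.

48°

Angle between strike (N30°W) and section (S40°W): β = 70°.
tan α = tan 50° × sin 70° = 1.1918 × 0.9397 = 1.1199
α = arctan(1.1199) = 48.24°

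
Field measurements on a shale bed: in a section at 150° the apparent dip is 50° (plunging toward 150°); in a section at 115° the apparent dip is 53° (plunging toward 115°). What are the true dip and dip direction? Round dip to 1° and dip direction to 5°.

true dip 53°, dip direction 125°

Each apparent-dip line lies in the plane. As unit vectors (x east, y north, z up), v₁ plunges 50°→150° and v₂ plunges 53°→115°.
Cross product v₁ × v₂ gives the pole to the plane: n ∝ (0.250, -0.161, 0.222).
tan δ = √(n_x²+n_y²)/n_z = 0.297/0.222, so δ = 53.3°.
Dip direction = azimuth of (n_x, n_y) = atan2(0.250, -0.161) = 123°.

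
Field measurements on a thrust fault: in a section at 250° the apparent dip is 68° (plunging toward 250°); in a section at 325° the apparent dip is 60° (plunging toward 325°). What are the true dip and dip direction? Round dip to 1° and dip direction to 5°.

true dip 70°, dip direction 275°

Each apparent-dip line lies in the plane. As unit vectors (x east, y north, z up), v₁ plunges 68°→250° and v₂ plunges 60°→325°.
Cross product v₁ × v₂ gives the pole to the plane: n ∝ (-0.491, 0.039, 0.181).
True dip = arccos(n_z / |n|) = arccos(0.3450) = 69.8°.
Dip direction = azimuth of (n_x, n_y) = atan2(-0.491, 0.039) = 275°.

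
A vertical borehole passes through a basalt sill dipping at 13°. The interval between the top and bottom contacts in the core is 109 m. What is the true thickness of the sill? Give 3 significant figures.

106 m

True thickness t = h · cos(dip) = 109 × cos 13°
t = 109 × 0.9744 = 106.206 m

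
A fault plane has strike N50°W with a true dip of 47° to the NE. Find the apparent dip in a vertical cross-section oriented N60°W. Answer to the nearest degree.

Angle between strike (N50°W) and section (N60°W): β = 10°.
tan α = tan 47° × sin 10° = 1.0724 × 0.1736 = 0.1862
apparent dip = arctan 0.1862 = 10.55°

11°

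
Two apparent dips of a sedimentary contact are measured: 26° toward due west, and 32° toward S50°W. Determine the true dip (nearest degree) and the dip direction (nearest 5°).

Each apparent-dip line lies in the plane. As unit vectors (x east, y north, z up), v₁ plunges 26°→due west and v₂ plunges 32°→S50°W.
n = v₁ × v₂ = (-0.239, -0.192, 0.490) (taken with n_z > 0).
Dip δ = arctan(|n_h|/n_z) = arctan(0.306/0.490) = 32.0°.
Dip direction = azimuth of (n_x, n_y) = atan2(-0.239, -0.192) = 231°.

true dip 32°, dip direction 230°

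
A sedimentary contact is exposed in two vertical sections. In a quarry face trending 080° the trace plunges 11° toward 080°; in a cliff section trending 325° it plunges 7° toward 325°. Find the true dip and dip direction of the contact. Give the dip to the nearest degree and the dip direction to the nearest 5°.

Each apparent-dip line lies in the plane. As unit vectors (x east, y north, z up), v₁ plunges 11°→080° and v₂ plunges 7°→325°.
Cross product v₁ × v₂ gives the pole to the plane: n ∝ (0.134, 0.226, 0.883).
tan δ = √(n_x²+n_y²)/n_z = 0.263/0.883, so δ = 16.6°.
Dip direction = atan2(0.134, 0.226) = 31° (azimuth of n's horizontal projection).

true dip 17°, dip direction 030°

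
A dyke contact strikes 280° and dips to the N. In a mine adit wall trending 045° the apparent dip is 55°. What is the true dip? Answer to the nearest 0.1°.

The section is 55° from the strike.
tan(true dip) = tan 55° / sin 55° = 1.7434
δ = arctan(1.7434) = 60.16°

60.2°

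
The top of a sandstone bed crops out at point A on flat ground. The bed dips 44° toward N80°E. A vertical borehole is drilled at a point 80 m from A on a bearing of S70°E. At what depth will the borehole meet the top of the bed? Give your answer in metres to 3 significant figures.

The hole lies 30° from the dip direction, so the down-dip offset is 80 × cos 30° = 69.28 m.
Depth = down-dip offset × tan(dip) = 69.28 × tan 44° = 69.28 × 0.9657
Depth = 66.90 m

66.9 m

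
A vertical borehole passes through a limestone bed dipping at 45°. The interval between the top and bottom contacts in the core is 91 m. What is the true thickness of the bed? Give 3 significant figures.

True thickness t = h · cos(dip) = 91 × cos 45°
t = 91 × 0.7071 = 64.347 m

64.3 m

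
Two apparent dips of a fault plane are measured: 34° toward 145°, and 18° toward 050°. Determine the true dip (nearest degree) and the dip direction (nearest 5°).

Represent each trace as a vector plunging at its apparent dip toward its trend (east-north-up frame): v₁ = (0.476, -0.679, -0.559), v₂ = (0.729, 0.611, -0.309).
The plane normal is n = v₁ × v₂ ∝ (0.552, -0.260, 0.785).
Dip δ = arctan(|n_h|/n_z) = arctan(0.610/0.785) = 37.8°.
Dip direction = azimuth of (n_x, n_y) = atan2(0.552, -0.260) = 115°.

true dip 38°, dip direction 115°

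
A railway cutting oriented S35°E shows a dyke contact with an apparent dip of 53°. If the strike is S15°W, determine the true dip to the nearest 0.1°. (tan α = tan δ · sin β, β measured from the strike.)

60.0°

β = acute angle between strike S15°W and section S35°E = 50°.
tan(true dip) = tan 53° / sin 50° = 1.7323
true dip = arctan 1.7323 = 60.00°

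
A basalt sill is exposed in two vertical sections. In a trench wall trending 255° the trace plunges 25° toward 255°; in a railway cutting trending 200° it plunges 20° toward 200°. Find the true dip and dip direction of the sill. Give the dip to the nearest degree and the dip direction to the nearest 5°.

true dip 26°, dip direction 240°

The two traces are lines in the plane: v₁ = (sin 255°·cos 25°, cos 255°·cos 25°, −sin 25°), v₂ = (sin 200°·cos 20°, cos 200°·cos 20°, −sin 20°).
The plane normal is n = v₁ × v₂ ∝ (-0.293, -0.164, 0.698).
tan δ = √(n_x²+n_y²)/n_z = 0.336/0.698, so δ = 25.7°.
Dip direction = atan2(-0.293, -0.164) = 241° (azimuth of n's horizontal projection).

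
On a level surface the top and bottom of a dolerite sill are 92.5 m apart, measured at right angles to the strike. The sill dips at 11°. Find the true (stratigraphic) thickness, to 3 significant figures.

True thickness t = w · sin(dip) = 92.5 × sin 11°
t = 92.5 × 0.1908 = 17.650 m

17.6 m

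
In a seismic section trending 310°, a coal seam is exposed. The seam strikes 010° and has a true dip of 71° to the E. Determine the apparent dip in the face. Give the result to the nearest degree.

The section lies 60° from the strike.
tan α = tan 71° × sin 60° = 2.9042 × 0.8660 = 2.5151
apparent dip = arctan 2.5151 = 68.32°

68°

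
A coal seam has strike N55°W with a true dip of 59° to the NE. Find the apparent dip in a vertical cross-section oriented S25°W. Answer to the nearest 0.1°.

The section lies 80° from the strike.
tan α = tan 59° × sin 80° = 1.6643 × 0.9848 = 1.6390
α = arctan(1.6390) = 58.61°

58.6°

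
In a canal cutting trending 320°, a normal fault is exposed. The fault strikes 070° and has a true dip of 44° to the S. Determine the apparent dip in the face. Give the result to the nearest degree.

42°

The section lies 70° from the strike.
tan α = tan 44° × sin 70° = 0.9657 × 0.9397 = 0.9075
apparent dip = arctan 0.9075 = 42.22°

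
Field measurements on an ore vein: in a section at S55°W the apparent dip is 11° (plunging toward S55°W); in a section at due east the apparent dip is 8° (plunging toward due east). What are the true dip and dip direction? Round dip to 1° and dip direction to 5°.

Each apparent-dip line lies in the plane. As unit vectors (x east, y north, z up), v₁ plunges 11°→S55°W and v₂ plunges 8°→due east.
Cross product v₁ × v₂ gives the pole to the plane: n ∝ (0.078, -0.301, 0.558).
Dip δ = arctan(|n_h|/n_z) = arctan(0.311/0.558) = 29.1°.
The horizontal component of n points toward azimuth atan2(n_x, n_y) = 165°, the dip direction.

true dip 29°, dip direction 165°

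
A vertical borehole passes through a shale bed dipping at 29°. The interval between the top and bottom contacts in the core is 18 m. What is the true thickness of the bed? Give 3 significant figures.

True thickness t = h · cos(dip) = 18 × cos 29°
t = 18 × 0.8746 = 15.743 m

15.7 m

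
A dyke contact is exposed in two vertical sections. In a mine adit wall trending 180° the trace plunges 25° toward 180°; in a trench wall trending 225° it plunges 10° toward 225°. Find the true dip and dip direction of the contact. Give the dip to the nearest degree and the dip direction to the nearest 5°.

true dip 27°, dip direction 155°

Each apparent-dip line lies in the plane. As unit vectors (x east, y north, z up), v₁ plunges 25°→180° and v₂ plunges 10°→225°.
The plane normal is n = v₁ × v₂ ∝ (0.137, -0.294, 0.631).
Dip δ = arctan(|n_h|/n_z) = arctan(0.325/0.631) = 27.2°.
The horizontal component of n points toward azimuth atan2(n_x, n_y) = 155°, the dip direction.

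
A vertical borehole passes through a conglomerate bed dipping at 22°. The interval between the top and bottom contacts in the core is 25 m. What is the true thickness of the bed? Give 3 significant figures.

23.2 m

True thickness t = h · cos(dip) = 25 × cos 22°
t = 25 × 0.9272 = 23.180 m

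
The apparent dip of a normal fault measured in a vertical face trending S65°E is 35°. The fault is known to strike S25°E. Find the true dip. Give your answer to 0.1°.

The section is 40° from the strike.
tan δ = tan α / sin β = tan 35° / sin 40° = 0.7002 / 0.6428 = 1.0893
δ = arctan(1.0893) = 47.45°

47.4°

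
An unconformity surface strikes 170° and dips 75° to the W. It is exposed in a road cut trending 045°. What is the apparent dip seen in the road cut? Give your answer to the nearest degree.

The section lies 55° from the strike.
tan α = tan 75° × sin 55° = 3.7321 × 0.8192 = 3.0571
α = arctan(3.0571) = 71.89°

72°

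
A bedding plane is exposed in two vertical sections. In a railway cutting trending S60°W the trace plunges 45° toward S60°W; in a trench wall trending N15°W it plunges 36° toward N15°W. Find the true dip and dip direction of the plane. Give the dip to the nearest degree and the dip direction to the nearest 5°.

true dip 55°, dip direction 285°

Each apparent-dip line lies in the plane. As unit vectors (x east, y north, z up), v₁ plunges 45°→S60°W and v₂ plunges 36°→N15°W.
Cross product v₁ × v₂ gives the pole to the plane: n ∝ (-0.760, 0.212, 0.553).
tan δ = √(n_x²+n_y²)/n_z = 0.789/0.553, so δ = 55.0°.
The horizontal component of n points toward azimuth atan2(n_x, n_y) = 286°, the dip direction.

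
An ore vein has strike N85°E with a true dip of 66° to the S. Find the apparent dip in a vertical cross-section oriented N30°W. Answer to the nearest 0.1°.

Angle between strike (N85°E) and section (N30°W): β = 65°.
tan(apparent dip) = tan 66° · sin 65° = 2.0356
α = arctan(2.0356) = 63.84°

63.8°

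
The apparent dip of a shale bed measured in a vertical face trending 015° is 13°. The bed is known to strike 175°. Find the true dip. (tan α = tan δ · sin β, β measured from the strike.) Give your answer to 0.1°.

34.0°

β = acute angle between strike 175° and section 015° = 20°.
tan(true dip) = tan 13° / sin 20° = 0.6750
δ = arctan(0.6750) = 34.02°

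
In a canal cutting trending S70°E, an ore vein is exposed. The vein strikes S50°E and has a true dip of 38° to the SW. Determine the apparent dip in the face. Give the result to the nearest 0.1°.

Angle between strike (S50°E) and section (S70°E): β = 20°.
tan α = tan 38° × sin 20° = 0.7813 × 0.3420 = 0.2672
α = arctan(0.2672) = 14.96°

15.0°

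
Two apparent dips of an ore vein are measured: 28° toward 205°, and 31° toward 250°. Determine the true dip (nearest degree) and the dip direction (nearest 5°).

true dip 32°, dip direction 235°

Each apparent-dip line lies in the plane. As unit vectors (x east, y north, z up), v₁ plunges 28°→205° and v₂ plunges 31°→250°.
n = v₁ × v₂ = (-0.275, -0.186, 0.535) (taken with n_z > 0).
tan δ = √(n_x²+n_y²)/n_z = 0.332/0.535, so δ = 31.8°.
The horizontal component of n points toward azimuth atan2(n_x, n_y) = 236°, the dip direction.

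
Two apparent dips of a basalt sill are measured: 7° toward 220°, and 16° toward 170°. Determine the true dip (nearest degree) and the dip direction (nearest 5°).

true dip 17°, dip direction 155°

The two traces are lines in the plane: v₁ = (sin 220°·cos 7°, cos 220°·cos 7°, −sin 7°), v₂ = (sin 170°·cos 16°, cos 170°·cos 16°, −sin 16°).
n = v₁ × v₂ = (0.094, -0.196, 0.731) (taken with n_z > 0).
True dip = arccos(n_z / |n|) = arccos(0.9584) = 16.6°.
Dip direction = azimuth of (n_x, n_y) = atan2(0.094, -0.196) = 154°.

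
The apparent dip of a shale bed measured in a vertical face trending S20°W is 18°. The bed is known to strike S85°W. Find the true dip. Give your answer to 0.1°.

The section is 65° from the strike.
tan(true dip) = tan 18° / sin 65° = 0.3585
true dip = arctan 0.3585 = 19.72°

19.7°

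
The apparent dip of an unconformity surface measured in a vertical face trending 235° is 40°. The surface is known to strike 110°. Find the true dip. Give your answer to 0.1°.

The section is 55° from the strike.
tan(true dip) = tan 40° / sin 55° = 1.0244
true dip = arctan 1.0244 = 45.69°

45.7°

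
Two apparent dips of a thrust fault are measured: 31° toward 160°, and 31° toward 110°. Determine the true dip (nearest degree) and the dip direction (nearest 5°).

true dip 34°, dip direction 135°

The two traces are lines in the plane: v₁ = (sin 160°·cos 31°, cos 160°·cos 31°, −sin 31°), v₂ = (sin 110°·cos 31°, cos 110°·cos 31°, −sin 31°).
The plane normal is n = v₁ × v₂ ∝ (0.264, -0.264, 0.563).
tan δ = √(n_x²+n_y²)/n_z = 0.373/0.563, so δ = 33.5°.
The horizontal component of n points toward azimuth atan2(n_x, n_y) = 135°, the dip direction.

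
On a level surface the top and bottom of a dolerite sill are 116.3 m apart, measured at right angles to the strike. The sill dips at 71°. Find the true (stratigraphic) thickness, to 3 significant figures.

True thickness t = w · sin(dip) = 116.3 × sin 71°
t = 116.3 × 0.9455 = 109.964 m

110 m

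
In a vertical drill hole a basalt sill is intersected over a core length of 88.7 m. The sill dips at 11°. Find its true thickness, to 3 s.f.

87.1 m

True thickness t = h · cos(dip) = 88.7 × cos 11°
t = 88.7 × 0.9816 = 87.070 m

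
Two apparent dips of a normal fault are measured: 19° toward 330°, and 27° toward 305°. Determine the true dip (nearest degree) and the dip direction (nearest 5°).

true dip 30°, dip direction 275°

Represent each trace as a vector plunging at its apparent dip toward its trend (east-north-up frame): v₁ = (-0.473, 0.819, -0.326), v₂ = (-0.730, 0.511, -0.454).
Cross product v₁ × v₂ gives the pole to the plane: n ∝ (-0.205, 0.023, 0.356).
Dip δ = arctan(|n_h|/n_z) = arctan(0.207/0.356) = 30.1°.
Dip direction = atan2(-0.205, 0.023) = 276° (azimuth of n's horizontal projection).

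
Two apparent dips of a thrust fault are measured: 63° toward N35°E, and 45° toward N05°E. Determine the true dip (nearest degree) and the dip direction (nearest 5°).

Represent each trace as a vector plunging at its apparent dip toward its trend (east-north-up frame): v₁ = (0.260, 0.372, -0.891), v₂ = (0.062, 0.704, -0.707).
n = v₁ × v₂ = (0.365, 0.129, 0.161) (taken with n_z > 0).
Dip δ = arctan(|n_h|/n_z) = arctan(0.387/0.161) = 67.5°.
Dip direction = azimuth of (n_x, n_y) = atan2(0.365, 0.129) = 70°.

true dip 67°, dip direction 070°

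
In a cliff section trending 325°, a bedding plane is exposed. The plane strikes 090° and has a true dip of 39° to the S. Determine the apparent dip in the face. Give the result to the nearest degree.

The strike is 090° and the section trends 325°; the acute angle between them is β = 55°.
tan α = tan 39° × sin 55° = 0.8098 × 0.8192 = 0.6633
α = arctan(0.6633) = 33.56°

34°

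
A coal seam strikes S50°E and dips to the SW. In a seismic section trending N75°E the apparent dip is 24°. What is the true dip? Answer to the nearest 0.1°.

The section is 55° from the strike.
tan δ = tan α / sin β = tan 24° / sin 55° = 0.4452 / 0.8192 = 0.5435
true dip = arctan 0.5435 = 28.53°

28.5°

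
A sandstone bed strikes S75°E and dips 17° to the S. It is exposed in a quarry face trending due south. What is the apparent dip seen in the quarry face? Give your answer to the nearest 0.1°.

The strike is S75°E and the section trends due south; the acute angle between them is β = 75°.
tan(apparent dip) = tan 17° · sin 75° = 0.2953
apparent dip = arctan 0.2953 = 16.45°

16.5°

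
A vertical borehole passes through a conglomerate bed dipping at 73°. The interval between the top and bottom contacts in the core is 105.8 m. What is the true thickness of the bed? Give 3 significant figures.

30.9 m

True thickness t = h · cos(dip) = 105.8 × cos 73°
t = 105.8 × 0.2924 = 30.933 m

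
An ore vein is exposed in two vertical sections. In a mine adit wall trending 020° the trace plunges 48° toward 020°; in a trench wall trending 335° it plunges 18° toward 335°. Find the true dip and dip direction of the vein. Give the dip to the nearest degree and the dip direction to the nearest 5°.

The two traces are lines in the plane: v₁ = (sin 20°·cos 48°, cos 20°·cos 48°, −sin 48°), v₂ = (sin 335°·cos 18°, cos 335°·cos 18°, −sin 18°).
The plane normal is n = v₁ × v₂ ∝ (0.446, 0.369, 0.450).
tan δ = √(n_x²+n_y²)/n_z = 0.579/0.450, so δ = 52.2°.
The horizontal component of n points toward azimuth atan2(n_x, n_y) = 50°, the dip direction.

true dip 52°, dip direction 050°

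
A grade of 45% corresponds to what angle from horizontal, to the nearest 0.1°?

tan θ = 45/100 = 0.4500
θ = arctan(0.4500) = 24.23°

24.2°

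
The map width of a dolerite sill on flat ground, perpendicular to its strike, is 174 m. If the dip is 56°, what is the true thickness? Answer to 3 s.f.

144 m

True thickness t = w · sin(dip) = 174 × sin 56°
t = 174 × 0.8290 = 144.253 m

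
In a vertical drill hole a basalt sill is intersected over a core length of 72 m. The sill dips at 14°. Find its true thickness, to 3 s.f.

69.9 m

True thickness t = h · cos(dip) = 72 × cos 14°
t = 72 × 0.9703 = 69.861 m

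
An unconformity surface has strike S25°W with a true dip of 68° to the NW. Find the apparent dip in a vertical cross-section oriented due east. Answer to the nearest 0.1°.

66.0°

Angle between strike (S25°W) and section (due east): β = 65°.
tan(apparent dip) = tan 68° · sin 65° = 2.2432
α = arctan(2.2432) = 65.97°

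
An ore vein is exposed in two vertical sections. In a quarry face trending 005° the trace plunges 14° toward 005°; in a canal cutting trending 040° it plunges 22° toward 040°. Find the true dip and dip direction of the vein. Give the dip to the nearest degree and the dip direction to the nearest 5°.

Each apparent-dip line lies in the plane. As unit vectors (x east, y north, z up), v₁ plunges 14°→005° and v₂ plunges 22°→040°.
n = v₁ × v₂ = (0.190, 0.113, 0.516) (taken with n_z > 0).
Dip δ = arctan(|n_h|/n_z) = arctan(0.221/0.516) = 23.2°.
The horizontal component of n points toward azimuth atan2(n_x, n_y) = 59°, the dip direction.

true dip 23°, dip direction 060°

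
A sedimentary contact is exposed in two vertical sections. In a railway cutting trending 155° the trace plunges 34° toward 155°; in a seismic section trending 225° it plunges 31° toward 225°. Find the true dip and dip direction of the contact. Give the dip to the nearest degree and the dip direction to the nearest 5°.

true dip 38°, dip direction 185°

The two traces are lines in the plane: v₁ = (sin 155°·cos 34°, cos 155°·cos 34°, −sin 34°), v₂ = (sin 225°·cos 31°, cos 225°·cos 31°, −sin 31°).
The plane normal is n = v₁ × v₂ ∝ (-0.048, -0.519, 0.668).
tan δ = √(n_x²+n_y²)/n_z = 0.522/0.668, so δ = 38.0°.
The horizontal component of n points toward azimuth atan2(n_x, n_y) = 185°, the dip direction.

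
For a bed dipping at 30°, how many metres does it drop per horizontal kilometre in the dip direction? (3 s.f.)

577 m

drop per km = 1000 × tan 30° = 1000 × 0.5774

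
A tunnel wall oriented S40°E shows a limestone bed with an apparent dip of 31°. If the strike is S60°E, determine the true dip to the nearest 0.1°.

β = acute angle between strike S60°E and section S40°E = 20°.
tan(true dip) = tan 31° / sin 20° = 1.7568
δ = arctan(1.7568) = 60.35°

60.4°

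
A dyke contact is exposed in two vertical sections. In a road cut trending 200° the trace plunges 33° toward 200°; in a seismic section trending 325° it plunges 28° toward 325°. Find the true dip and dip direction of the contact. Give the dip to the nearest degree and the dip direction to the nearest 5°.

The two traces are lines in the plane: v₁ = (sin 200°·cos 33°, cos 200°·cos 33°, −sin 33°), v₂ = (sin 325°·cos 28°, cos 325°·cos 28°, −sin 28°).
n = v₁ × v₂ = (-0.764, -0.141, 0.607) (taken with n_z > 0).
Dip δ = arctan(|n_h|/n_z) = arctan(0.777/0.607) = 52.0°.
Dip direction = atan2(-0.764, -0.141) = 260° (azimuth of n's horizontal projection).

true dip 52°, dip direction 260°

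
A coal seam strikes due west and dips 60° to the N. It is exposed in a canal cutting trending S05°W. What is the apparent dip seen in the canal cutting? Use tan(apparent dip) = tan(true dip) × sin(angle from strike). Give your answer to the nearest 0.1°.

59.9°

The section lies 85° from the strike.
tan α = tan 60° × sin 85° = 1.7321 × 0.9962 = 1.7255
α = arctan(1.7255) = 59.91°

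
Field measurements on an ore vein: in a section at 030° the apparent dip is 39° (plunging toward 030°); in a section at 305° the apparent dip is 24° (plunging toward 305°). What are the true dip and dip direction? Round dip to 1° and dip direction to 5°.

The two traces are lines in the plane: v₁ = (sin 30°·cos 39°, cos 30°·cos 39°, −sin 39°), v₂ = (sin 305°·cos 24°, cos 305°·cos 24°, −sin 24°).
Cross product v₁ × v₂ gives the pole to the plane: n ∝ (0.056, 0.629, 0.707).
True dip = arccos(n_z / |n|) = arccos(0.7459) = 41.8°.
Dip direction = azimuth of (n_x, n_y) = atan2(0.056, 0.629) = 5°.

true dip 42°, dip direction 005°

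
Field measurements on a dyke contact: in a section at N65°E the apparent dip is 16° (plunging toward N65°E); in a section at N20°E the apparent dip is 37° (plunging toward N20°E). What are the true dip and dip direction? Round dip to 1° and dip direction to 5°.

Represent each trace as a vector plunging at its apparent dip toward its trend (east-north-up frame): v₁ = (0.871, 0.406, -0.276), v₂ = (0.273, 0.750, -0.602).
Cross product v₁ × v₂ gives the pole to the plane: n ∝ (-0.038, 0.449, 0.543).
True dip = arccos(n_z / |n|) = arccos(0.7695) = 39.7°.
The horizontal component of n points toward azimuth atan2(n_x, n_y) = 355°, the dip direction.

true dip 40°, dip direction 355°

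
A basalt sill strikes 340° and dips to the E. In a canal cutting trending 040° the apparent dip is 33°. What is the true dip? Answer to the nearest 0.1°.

36.9°

The section is 60° from the strike.
tan(true dip) = tan 33° / sin 60° = 0.7499
δ = arctan(0.7499) = 36.87°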